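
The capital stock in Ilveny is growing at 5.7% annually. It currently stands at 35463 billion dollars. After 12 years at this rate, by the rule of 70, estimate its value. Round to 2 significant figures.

70000 billion dollars

Doubling time ≈ 70/5.7 = 12.28 years.
12 years is 12/12.28 ≈ 0.98 doublings, a factor of 2^0.98 ≈ 1.97.
35463 × 1.97 ≈ 70000 billion dollars.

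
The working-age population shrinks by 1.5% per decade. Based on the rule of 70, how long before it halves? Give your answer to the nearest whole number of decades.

Falling at 1.5%, it halves about every 70/1.5 = 46.67 decades.

about 47 decades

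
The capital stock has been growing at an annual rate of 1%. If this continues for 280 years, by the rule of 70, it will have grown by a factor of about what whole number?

roughly 16 times

70/1 ≈ 70.00 years per doubling.
280 years fits 4 doublings: 2^4 = 16.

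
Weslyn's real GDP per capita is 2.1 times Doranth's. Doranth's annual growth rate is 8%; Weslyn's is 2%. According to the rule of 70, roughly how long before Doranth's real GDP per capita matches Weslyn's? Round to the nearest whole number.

What matters is the difference: 6 pp.
Rule of 70 on the gap: the ratio halves every 70/6 ≈ 11.67 years.
A 2.1 times gap takes log₂(2.1) ≈ 1.07 halvings to close: 1.07 × 11.67 ≈ 12 years.

around 12 years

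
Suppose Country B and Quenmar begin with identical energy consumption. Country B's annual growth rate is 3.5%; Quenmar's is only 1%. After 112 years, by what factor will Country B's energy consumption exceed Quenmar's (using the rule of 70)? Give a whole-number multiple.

Rate gap = 3.5% − 1% = 2.5 points.
The ratio doubles every 70/2.5 ≈ 28.00 years.
112/28.00 ≈ 4.00 doublings → ratio ≈ 2^4.00 ≈ 16.

≈ 16 times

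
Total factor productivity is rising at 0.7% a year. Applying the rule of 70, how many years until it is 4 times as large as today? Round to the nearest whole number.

Doubling time ≈ 70/0.7 = 100.00 years.
Getting to 4× needs 2 doublings: 2 × 100.00 ≈ 200 years.

approximately 200 years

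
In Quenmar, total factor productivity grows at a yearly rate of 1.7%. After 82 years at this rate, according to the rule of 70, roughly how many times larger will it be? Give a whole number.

roughly 4 times

Doubling time ≈ 70/1.7 = 41.18 years.
82/41.18 ≈ 2 doublings, so about 2^2 = 4×.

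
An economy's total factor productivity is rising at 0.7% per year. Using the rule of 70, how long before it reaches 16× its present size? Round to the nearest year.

about 400 years

Doubling time ≈ 70/0.7 = 100.00 years.
16× is 4 doublings, so 4 × 100.00 ≈ 400 years.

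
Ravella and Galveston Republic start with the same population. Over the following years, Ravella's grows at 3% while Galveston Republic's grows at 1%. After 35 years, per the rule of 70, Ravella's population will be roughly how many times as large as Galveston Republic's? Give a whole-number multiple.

Ravella pulls ahead at 2 pp per year, so the ratio doubles every 70/2 ≈ 35.00 years.
In 35 years that's 1.00 doublings: 2^1.00 ≈ 2.

≈ 2 times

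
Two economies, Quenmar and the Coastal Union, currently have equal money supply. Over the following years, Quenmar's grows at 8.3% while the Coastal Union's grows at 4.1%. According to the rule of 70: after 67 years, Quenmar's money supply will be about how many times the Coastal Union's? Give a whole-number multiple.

roughly 16 times

Quenmar pulls ahead at 4.2 pp per year, so the ratio doubles every 70/4.2 ≈ 16.67 years.
In 67 years that's 4.02 doublings: 2^4.02 ≈ 16.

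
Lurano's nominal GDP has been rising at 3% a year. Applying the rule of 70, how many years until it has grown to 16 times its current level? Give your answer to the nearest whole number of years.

93 years

Doubling time ≈ 70/3 = 23.33 years.
Getting to 16× needs 4 doublings: 4 × 23.33 ≈ 93 years.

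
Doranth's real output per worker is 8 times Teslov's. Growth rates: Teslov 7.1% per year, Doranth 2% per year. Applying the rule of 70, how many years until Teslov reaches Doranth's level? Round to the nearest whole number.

The growth-rate gap is 7.1% − 2% = 5.1 percentage points.
So the ratio between them halves every 70/5.1 ≈ 13.73 years.
An 8 times gap closes after 3 halvings: 3 × 13.73 ≈ 41 years.

≈ 41 years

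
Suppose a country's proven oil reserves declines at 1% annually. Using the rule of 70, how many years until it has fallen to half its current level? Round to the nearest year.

Halving time ≈ 70 / 1 = 70.00 → 70 years.

roughly 70 years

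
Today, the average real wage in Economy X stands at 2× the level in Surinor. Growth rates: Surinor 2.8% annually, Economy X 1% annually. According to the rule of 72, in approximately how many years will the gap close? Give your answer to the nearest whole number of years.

roughly 40 years

Surinor gains on Economy X at 2.8% − 1% = 1.8 points a year.
At that relative rate the gap halves every 72/1.8 ≈ 40.00 years.
A 2× gap closes after 1 halving: 1 × 40.00 ≈ 40 years.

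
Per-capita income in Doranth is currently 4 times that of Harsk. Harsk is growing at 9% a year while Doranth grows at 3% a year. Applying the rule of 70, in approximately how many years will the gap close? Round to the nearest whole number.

The growth-rate gap is 9% − 3% = 6 percentage points.
So the ratio between them halves every 70/6 ≈ 11.67 years.
A 4 times gap closes after 2 halvings: 2 × 11.67 ≈ 23 years.

23 years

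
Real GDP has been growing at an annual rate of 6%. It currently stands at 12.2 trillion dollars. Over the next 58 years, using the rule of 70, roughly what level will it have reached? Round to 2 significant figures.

It doubles every 70/6 ≈ 11.67 years, so 58 years is 4.97 doublings.
2^4.97 ≈ 31.34; 12.2 × 31.34 ≈ 380 trillion dollars.

around 380 trillion dollars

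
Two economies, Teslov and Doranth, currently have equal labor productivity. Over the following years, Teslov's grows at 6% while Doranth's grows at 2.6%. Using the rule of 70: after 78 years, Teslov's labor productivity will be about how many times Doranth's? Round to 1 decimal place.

Only the 3.4-point difference matters.
70/3.4 ≈ 20.59 years per doubling of the ratio; 78 years gives 3.79 doublings, so ≈ 13.8×.

≈ 13.8 times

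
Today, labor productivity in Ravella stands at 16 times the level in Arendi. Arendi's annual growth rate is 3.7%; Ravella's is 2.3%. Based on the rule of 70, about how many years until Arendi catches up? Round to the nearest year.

What matters is the difference: 1.4 pp.
Rule of 70 on the gap: the ratio halves every 70/1.4 ≈ 50.00 years.
A 16 times gap closes after 4 halvings: 4 × 50.00 ≈ 200 years.

around 200 years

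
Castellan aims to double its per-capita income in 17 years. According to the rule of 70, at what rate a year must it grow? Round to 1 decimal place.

70 / 17 ≈ 4.12, so about 4.1% a year.

around 4.1%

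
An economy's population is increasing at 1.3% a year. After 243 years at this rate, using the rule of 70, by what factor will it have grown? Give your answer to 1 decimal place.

Doubles every ≈ 53.85 years (70/1.3).
243 years is 4.51 doublings; 2^4.51 ≈ 22.8×.

approximately 22.8 times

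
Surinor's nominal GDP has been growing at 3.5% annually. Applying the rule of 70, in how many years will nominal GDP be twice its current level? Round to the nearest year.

about 20 years

Doubling time ≈ 70 / 3.5 = 20.00 years.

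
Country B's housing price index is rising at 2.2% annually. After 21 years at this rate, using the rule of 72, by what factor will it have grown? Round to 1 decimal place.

Doubles every ≈ 32.73 years (72/2.2).
21 years is 0.64 doublings; 2^0.64 ≈ 1.6×.

approximately 1.6 times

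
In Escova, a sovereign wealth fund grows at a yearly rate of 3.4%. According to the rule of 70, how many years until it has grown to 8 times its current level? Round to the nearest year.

around 62 years

Doubling time ≈ 70/3.4 = 20.59 years.
Getting to 8× needs 3 doublings: 3 × 20.59 ≈ 62 years.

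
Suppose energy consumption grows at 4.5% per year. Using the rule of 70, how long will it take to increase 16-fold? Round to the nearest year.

approximately 62 years

One doubling takes 70/4.5 = 15.56 years.
16 = 2^4, so 4 doublings → 62 years.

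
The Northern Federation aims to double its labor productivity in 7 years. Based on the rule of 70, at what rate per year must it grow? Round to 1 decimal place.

70 / 7 ≈ 10.00, so about 10.0% per year.

around 10.0%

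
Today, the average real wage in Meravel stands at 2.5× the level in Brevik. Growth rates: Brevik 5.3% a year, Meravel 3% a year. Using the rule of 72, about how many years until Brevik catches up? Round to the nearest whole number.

Brevik gains on Meravel at 5.3% − 3% = 2.3 points a year.
At that relative rate the gap halves every 72/2.3 ≈ 31.30 years.
A 2.5× gap takes log₂(2.5) ≈ 1.32 halvings to close: 1.32 × 31.30 ≈ 41 years.

roughly 41 years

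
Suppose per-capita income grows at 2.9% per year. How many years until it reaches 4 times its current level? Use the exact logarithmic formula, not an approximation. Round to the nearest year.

t = ln(4) / ln(1 + 0.029) = 1.3863 / 0.028587 ≈ 48.49.
≈ 48 years.

48 years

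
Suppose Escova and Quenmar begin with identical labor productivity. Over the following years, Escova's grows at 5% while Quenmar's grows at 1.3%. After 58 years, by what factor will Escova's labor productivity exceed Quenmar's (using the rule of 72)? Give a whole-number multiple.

around 8 times

Only the 3.7-point difference matters.
72/3.7 ≈ 19.46 years per doubling of the ratio; 58 years gives 2.98 doublings, so ≈ 8×.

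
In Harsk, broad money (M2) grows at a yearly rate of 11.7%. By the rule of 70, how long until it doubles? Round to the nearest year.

At 11.7%, doubling takes about 70/11.7 = 5.98 years.

around 6 years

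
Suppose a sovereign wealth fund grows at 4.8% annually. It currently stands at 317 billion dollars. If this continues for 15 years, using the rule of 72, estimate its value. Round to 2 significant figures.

Doubling time ≈ 72/4.8 = 15.00 years.
15 years is 15/15.00 ≈ 1.00 doublings, a factor of 2^1.00 ≈ 2.00.
317 × 2.00 ≈ 630 billion dollars.

≈ 630 billion dollars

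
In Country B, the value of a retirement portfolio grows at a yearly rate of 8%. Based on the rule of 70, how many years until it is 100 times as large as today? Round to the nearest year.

58 years

One doubling takes 70/8 = 8.75 years.
100× is log₂ 100 ≈ 6.64 doublings, so ≈ 6.64 × 8.75 = 58 years.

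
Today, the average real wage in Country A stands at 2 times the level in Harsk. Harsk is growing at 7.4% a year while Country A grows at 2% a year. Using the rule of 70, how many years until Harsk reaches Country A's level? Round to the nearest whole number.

about 13 years

Harsk gains on Country A at 7.4% − 2% = 5.4 points a year.
At that relative rate the gap halves every 70/5.4 ≈ 12.96 years.
A 2 times gap closes after 1 halving: 1 × 12.96 ≈ 13 years.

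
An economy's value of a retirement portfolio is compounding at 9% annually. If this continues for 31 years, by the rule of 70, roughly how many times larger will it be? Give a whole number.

70/9 ≈ 7.78 years per doubling.
31 years fits 4 doublings: 2^4 = 16.

16 times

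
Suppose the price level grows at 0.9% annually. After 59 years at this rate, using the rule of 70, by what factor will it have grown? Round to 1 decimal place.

roughly 1.7 times

Doubles every ≈ 77.78 years (70/0.9).
59 years is 0.76 doublings; 2^0.76 ≈ 1.7×.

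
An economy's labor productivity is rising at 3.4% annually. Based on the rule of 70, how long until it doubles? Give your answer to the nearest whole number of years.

roughly 21 years

At 3.4%, doubling takes about 70/3.4 = 20.59 years.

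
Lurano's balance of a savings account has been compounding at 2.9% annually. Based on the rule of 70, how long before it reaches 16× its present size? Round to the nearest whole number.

At 2.9% it doubles every 70/2.9 ≈ 24.14 years.
16 = 2^4, so 4 doublings → 97 years.

about 97 years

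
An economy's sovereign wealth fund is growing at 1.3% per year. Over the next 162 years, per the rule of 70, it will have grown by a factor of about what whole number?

70/1.3 ≈ 53.85 years per doubling.
162 years fits 3 doublings: 2^3 = 8.

roughly 8 times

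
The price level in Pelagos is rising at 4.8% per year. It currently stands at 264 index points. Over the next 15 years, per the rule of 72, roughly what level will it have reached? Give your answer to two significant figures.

approximately 530 index points

It doubles every 72/4.8 ≈ 15.00 years, so 15 years is 1.00 doublings.
2^1.00 ≈ 2.00; 264 × 2.00 ≈ 530 index points.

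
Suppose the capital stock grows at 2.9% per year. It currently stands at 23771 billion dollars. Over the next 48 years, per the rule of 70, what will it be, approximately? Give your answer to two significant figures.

94000 billion dollars

It doubles every 70/2.9 ≈ 24.14 years, so 48 years is 1.99 doublings.
2^1.99 ≈ 3.97; 23771 × 3.97 ≈ 94000 billion dollars.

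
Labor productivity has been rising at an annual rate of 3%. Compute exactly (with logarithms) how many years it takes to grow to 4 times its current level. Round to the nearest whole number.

t = ln(4) / ln(1 + 0.03) = 1.3863 / 0.029559 ≈ 46.90.
≈ 47 years.

47 years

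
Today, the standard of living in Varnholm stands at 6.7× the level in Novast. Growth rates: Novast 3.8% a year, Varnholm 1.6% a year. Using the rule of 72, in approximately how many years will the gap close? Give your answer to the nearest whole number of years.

about 90 years

The growth-rate gap is 3.8% − 1.6% = 2.2 percentage points.
So the ratio between them halves every 72/2.2 ≈ 32.73 years.
A 6.7× gap takes log₂(6.7) ≈ 2.74 halvings to close: 2.74 × 32.73 ≈ 90 years.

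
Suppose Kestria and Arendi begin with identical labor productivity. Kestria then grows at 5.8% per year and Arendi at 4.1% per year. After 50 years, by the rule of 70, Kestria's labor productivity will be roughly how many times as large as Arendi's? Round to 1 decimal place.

Kestria pulls ahead at 1.7 pp per year, so the ratio doubles every 70/1.7 ≈ 41.18 years.
In 50 years that's 1.21 doublings: 2^1.21 ≈ 2.3.

about 2.3 times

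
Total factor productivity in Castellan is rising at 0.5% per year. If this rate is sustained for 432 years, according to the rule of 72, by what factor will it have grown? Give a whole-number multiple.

around 8 times

72/0.5 ≈ 144.00 years per doubling.
432 years fits 3 doublings: 2^3 = 8.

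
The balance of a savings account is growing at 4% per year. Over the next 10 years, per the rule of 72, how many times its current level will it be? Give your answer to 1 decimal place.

Doubles every ≈ 18.00 years (72/4).
10 years is 0.56 doublings; 2^0.56 ≈ 1.5×.

about 1.5 times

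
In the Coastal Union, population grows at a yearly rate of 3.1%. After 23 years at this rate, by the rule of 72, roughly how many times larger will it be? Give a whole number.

At 3.1% one doubling takes ≈ 23.23 years; 23 years is 1 of them, so ×2.

≈ 2 times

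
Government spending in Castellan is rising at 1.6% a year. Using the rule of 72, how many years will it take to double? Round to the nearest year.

45 years

At 1.6%, doubling takes about 72/1.6 = 45.00 years.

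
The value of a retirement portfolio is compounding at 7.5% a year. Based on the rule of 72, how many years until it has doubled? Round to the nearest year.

≈ 10 years

72/7.5 ≈ 9.60, so it doubles roughly every 10 years.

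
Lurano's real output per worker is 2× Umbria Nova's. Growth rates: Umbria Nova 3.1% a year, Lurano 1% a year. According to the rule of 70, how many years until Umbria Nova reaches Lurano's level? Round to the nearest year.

≈ 33 years

What matters is the difference: 2.1 pp.
Rule of 70 on the gap: the ratio halves every 70/2.1 ≈ 33.33 years.
A 2× gap closes after 1 halving: 1 × 33.33 ≈ 33 years.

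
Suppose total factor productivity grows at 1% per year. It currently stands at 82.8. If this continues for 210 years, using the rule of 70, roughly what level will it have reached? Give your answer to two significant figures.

around 660

Doubling time ≈ 70/1 = 70.00 years.
210 years is 210/70.00 ≈ 3.00 doublings, a factor of 2^3.00 ≈ 8.00.
82.8 × 8.00 ≈ 660.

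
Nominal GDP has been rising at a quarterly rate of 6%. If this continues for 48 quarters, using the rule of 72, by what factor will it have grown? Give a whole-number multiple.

Doubling time ≈ 72/6 = 12.00 quarters.
48/12.00 ≈ 4 doublings, so about 2^4 = 16×.

roughly 16 times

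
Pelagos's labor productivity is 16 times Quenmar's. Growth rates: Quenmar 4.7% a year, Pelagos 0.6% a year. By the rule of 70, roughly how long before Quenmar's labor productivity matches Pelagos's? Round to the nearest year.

roughly 68 years

The growth-rate gap is 4.7% − 0.6% = 4.1 percentage points.
So the ratio between them halves every 70/4.1 ≈ 17.07 years.
A 16 times gap closes after 4 halvings: 4 × 17.07 ≈ 68 years.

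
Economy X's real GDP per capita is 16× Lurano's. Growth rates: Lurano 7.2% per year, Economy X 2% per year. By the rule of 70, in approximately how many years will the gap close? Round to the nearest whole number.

Lurano gains on Economy X at 7.2% − 2% = 5.2 points a year.
At that relative rate the gap halves every 70/5.2 ≈ 13.46 years.
A 16× gap closes after 4 halvings: 4 × 13.46 ≈ 54 years.

≈ 54 years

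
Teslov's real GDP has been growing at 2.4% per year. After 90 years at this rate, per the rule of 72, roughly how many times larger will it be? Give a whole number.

At 2.4% one doubling takes ≈ 30.00 years; 90 years is 3 of them, so ×8.

about 8 times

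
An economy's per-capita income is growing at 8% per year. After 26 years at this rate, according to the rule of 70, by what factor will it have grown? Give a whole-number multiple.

Doubling time ≈ 70/8 = 8.75 years.
26/8.75 ≈ 3 doublings, so about 2^3 = 8×.

8 times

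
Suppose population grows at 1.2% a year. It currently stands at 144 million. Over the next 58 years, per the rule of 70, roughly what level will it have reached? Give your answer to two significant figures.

approximately 290 million

Doubling time ≈ 70/1.2 = 58.33 years.
58 years is 58/58.33 ≈ 0.99 doublings, a factor of 2^0.99 ≈ 1.99.
144 × 1.99 ≈ 290 million.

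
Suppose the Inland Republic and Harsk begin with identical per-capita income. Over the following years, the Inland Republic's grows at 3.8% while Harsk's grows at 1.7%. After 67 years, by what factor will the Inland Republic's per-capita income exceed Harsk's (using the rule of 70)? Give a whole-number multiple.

around 4 times

the Inland Republic pulls ahead at 2.1 pp per year, so the ratio doubles every 70/2.1 ≈ 33.33 years.
In 67 years that's 2.01 doublings: 2^2.01 ≈ 4.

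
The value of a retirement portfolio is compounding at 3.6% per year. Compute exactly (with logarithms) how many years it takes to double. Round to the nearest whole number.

20 years

t = ln(2) / ln(1 + 0.036) = 0.6931 / 0.035367 ≈ 19.60.
≈ 20 years.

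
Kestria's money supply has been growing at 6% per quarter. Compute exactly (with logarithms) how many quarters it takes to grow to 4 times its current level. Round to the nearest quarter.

24 quarters

t = ln(4) / ln(1 + 0.06) = 1.3863 / 0.058269 ≈ 23.79.
≈ 24 quarters.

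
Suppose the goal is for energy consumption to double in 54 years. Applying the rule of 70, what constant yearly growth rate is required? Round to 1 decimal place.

70 / 54 ≈ 1.30, so about 1.3% per year.

around 1.3% per year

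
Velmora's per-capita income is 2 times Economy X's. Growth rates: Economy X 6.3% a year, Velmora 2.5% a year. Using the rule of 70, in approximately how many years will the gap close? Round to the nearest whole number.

≈ 18 years

Economy X gains on Velmora at 6.3% − 2.5% = 3.8 points a year.
At that relative rate the gap halves every 70/3.8 ≈ 18.42 years.
A 2 times gap closes after 1 halving: 1 × 18.42 ≈ 18 years.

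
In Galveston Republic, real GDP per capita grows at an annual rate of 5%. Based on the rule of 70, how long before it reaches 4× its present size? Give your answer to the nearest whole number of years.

roughly 28 years

Doubling time ≈ 70/5 = 14.00 years.
Getting to 4× needs 2 doublings: 2 × 14.00 ≈ 28 years.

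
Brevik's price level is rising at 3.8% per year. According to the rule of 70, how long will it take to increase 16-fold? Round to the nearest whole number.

One doubling takes 70/3.8 = 18.42 years.
Getting to 16× needs 4 doublings: 4 × 18.42 ≈ 74 years.

≈ 74 years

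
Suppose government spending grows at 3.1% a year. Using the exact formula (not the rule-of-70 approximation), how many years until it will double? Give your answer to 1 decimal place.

t = ln(2) / ln(1 + 0.031) = 0.6931 / 0.030529 ≈ 22.70.

22.7 years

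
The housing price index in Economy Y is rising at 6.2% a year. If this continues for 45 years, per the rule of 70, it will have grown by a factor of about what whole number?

≈ 16 times

At 6.2% one doubling takes ≈ 11.29 years; 45 years is 4 of them, so ×16.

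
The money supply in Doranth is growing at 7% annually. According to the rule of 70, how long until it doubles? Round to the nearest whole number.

Doubling time ≈ 70 / 7 = 10.00 years.

about 10 years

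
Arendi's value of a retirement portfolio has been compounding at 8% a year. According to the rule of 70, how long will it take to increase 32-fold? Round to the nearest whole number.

One doubling takes 70/8 = 8.75 years.
32 = 2^5, so 5 doublings → 44 years.

44 years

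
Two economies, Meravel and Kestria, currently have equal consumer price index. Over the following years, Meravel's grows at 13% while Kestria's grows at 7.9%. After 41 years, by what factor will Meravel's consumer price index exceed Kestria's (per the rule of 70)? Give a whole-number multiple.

Meravel pulls ahead at 5.1 pp per year, so the ratio doubles every 70/5.1 ≈ 13.73 years.
In 41 years that's 2.99 doublings: 2^2.99 ≈ 8.

approximately 8 times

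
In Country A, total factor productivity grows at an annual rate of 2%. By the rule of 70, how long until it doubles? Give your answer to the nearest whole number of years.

≈ 35 years

70/2 ≈ 35.00, so it doubles roughly every 35 years.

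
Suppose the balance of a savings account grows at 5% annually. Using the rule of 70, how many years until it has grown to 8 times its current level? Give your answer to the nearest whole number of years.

approximately 42 years

One doubling takes 70/5 = 14.00 years.
8 = 2^3, so 3 doublings → 42 years.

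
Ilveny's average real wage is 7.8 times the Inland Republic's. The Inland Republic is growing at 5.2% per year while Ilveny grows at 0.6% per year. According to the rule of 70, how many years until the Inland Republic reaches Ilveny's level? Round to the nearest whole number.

the Inland Republic gains on Ilveny at 5.2% − 0.6% = 4.6 points a year.
At that relative rate the gap halves every 70/4.6 ≈ 15.22 years.
A 7.8 times gap takes log₂(7.8) ≈ 2.96 halvings to close: 2.96 × 15.22 ≈ 45 years.

about 45 years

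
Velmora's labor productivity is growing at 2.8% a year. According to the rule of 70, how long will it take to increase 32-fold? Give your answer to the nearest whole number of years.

around 125 years

At 2.8% it doubles every 70/2.8 ≈ 25.00 years.
Getting to 32× needs 5 doublings: 5 × 25.00 ≈ 125 years.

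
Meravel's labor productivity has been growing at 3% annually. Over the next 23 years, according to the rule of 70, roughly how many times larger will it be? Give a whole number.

roughly 2 times

At 3% one doubling takes ≈ 23.33 years; 23 years is 1 of them, so ×2.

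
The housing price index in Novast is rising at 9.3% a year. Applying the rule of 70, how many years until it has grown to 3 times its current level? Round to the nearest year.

At 9.3% it doubles every 70/9.3 ≈ 7.53 years.
3× is log₂ 3 ≈ 1.58 doublings, so ≈ 1.58 × 7.53 = 12 years.

around 12 years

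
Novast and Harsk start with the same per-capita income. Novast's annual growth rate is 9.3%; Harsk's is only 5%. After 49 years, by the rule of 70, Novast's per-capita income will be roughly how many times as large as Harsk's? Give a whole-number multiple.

Novast pulls ahead at 4.3 pp per year, so the ratio doubles every 70/4.3 ≈ 16.28 years.
In 49 years that's 3.01 doublings: 2^3.01 ≈ 8.

approximately 8 times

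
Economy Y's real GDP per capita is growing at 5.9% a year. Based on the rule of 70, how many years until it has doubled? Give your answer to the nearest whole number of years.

12 years

Doubling time ≈ 70 / 5.9 = 11.86 years.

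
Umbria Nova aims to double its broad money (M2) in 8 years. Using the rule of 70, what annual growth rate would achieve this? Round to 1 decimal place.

8.8%

70 / 8 ≈ 8.75, so about 8.8% annually.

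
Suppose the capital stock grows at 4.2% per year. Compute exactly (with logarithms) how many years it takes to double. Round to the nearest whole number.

17 years

t = ln(2) / ln(1 + 0.042) = 0.6931 / 0.041142 ≈ 16.85.
≈ 17 years.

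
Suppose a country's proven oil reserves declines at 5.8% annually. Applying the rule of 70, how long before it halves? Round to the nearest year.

12 years

The rule works in reverse for decay: 70/5.8 ≈ 12.07 years to halve.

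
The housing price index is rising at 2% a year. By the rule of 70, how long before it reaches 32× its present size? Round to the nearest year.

At 2% it doubles every 70/2 ≈ 35.00 years.
32 = 2^5, so 5 doublings → 175 years.

approximately 175 years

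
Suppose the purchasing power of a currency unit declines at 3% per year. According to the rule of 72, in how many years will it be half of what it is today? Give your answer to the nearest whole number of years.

Falling at 3%, it halves about every 72/3 = 24.00 years.

24 years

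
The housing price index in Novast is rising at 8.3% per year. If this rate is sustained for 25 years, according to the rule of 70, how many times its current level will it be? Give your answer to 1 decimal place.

Doubles every ≈ 8.43 years (70/8.3).
25 years is 2.97 doublings; 2^2.97 ≈ 7.8×.

approximately 7.8 times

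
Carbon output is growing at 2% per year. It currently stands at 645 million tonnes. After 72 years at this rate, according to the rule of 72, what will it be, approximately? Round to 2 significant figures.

roughly 2600 million tonnes

It doubles every 72/2 ≈ 36.00 years, so 72 years is 2.00 doublings.
2^2.00 ≈ 4.00; 645 × 4.00 ≈ 2600 million tonnes.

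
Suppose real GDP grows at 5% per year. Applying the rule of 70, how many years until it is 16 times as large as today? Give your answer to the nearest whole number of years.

approximately 56 years

One doubling takes 70/5 = 14.00 years.
16× is 4 doublings, so 4 × 14.00 ≈ 56 years.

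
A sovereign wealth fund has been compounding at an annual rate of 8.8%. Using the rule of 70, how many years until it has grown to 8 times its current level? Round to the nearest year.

Doubling time ≈ 70/8.8 = 7.95 years.
8× is 3 doublings, so 3 × 7.95 ≈ 24 years.

about 24 years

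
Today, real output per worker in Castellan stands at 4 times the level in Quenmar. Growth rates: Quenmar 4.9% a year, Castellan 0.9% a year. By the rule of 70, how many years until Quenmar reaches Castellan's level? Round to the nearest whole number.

Quenmar gains on Castellan at 4.9% − 0.9% = 4 points a year.
At that relative rate the gap halves every 70/4 ≈ 17.50 years.
A 4 times gap closes after 2 halvings: 2 × 17.50 ≈ 35 years.

about 35 years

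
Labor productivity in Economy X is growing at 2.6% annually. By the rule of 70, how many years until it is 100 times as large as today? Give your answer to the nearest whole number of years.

Doubling time ≈ 70/2.6 = 26.92 years.
100× is log₂ 100 ≈ 6.64 doublings, so ≈ 6.64 × 26.92 = 179 years.

about 179 years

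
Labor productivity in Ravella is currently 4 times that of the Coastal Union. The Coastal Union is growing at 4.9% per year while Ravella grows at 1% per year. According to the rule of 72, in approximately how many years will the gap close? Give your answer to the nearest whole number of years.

approximately 37 years

the Coastal Union gains on Ravella at 4.9% − 1% = 3.9 points a year.
At that relative rate the gap halves every 72/3.9 ≈ 18.46 years.
A 4 times gap closes after 2 halvings: 2 × 18.46 ≈ 37 years.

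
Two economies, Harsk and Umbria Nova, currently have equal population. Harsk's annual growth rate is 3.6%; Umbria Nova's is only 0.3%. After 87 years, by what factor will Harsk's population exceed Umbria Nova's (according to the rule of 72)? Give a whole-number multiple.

Only the 3.3-point difference matters.
72/3.3 ≈ 21.82 years per doubling of the ratio; 87 years gives 3.99 doublings, so ≈ 16×.

about 16 times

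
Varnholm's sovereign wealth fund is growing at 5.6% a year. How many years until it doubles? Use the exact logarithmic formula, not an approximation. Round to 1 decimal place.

t = ln(2) / ln(1 + 0.056) = 0.6931 / 0.054488 ≈ 12.72.

12.7 years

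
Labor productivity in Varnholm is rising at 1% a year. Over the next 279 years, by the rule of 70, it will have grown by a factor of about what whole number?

roughly 16 times

At 1% one doubling takes ≈ 70.00 years; 279 years is 4 of them, so ×16.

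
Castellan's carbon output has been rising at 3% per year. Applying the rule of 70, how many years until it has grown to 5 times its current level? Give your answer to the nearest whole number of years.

One doubling takes 70/3 = 23.33 years.
Reaching 5× takes log₂(5) ≈ 2.32 doublings.
2.32 × 23.33 ≈ 54 years.

≈ 54 years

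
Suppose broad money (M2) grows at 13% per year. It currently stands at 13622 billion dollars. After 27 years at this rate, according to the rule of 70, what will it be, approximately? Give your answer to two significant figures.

approximately 440000 billion dollars

It doubles every 70/13 ≈ 5.38 years, so 27 years is 5.02 doublings.
2^5.02 ≈ 32.45; 13622 × 32.45 ≈ 440000 billion dollars.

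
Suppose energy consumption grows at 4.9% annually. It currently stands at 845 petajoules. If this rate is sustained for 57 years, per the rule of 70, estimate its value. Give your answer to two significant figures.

approximately 13000 petajoules

Doubling time ≈ 70/4.9 = 14.29 years.
57 years is 57/14.29 ≈ 3.99 doublings, a factor of 2^3.99 ≈ 15.89.
845 × 15.89 ≈ 13000 petajoules.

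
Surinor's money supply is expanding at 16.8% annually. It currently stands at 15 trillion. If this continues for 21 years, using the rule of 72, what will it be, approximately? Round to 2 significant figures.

roughly 450 trillion

It doubles every 72/16.8 ≈ 4.29 years, so 21 years is 4.90 doublings.
2^4.90 ≈ 29.86; 15 × 29.86 ≈ 450 trillion.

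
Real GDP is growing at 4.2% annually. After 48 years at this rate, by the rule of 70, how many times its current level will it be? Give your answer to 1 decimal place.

Doubling time ≈ 70/4.2 = 16.67 years.
48 years / 16.67 ≈ 2.88 doublings → factor 2^2.88 ≈ 7.4.

roughly 7.4 times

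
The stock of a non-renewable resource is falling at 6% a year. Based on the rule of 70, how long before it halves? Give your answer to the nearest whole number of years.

around 12 years

Halving time ≈ 70 / 6 = 11.67 → 12 years.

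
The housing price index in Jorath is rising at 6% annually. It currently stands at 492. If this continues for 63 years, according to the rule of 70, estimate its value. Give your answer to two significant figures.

Doubling time ≈ 70/6 = 11.67 years.
63 years is 63/11.67 ≈ 5.40 doublings, a factor of 2^5.40 ≈ 42.22.
492 × 42.22 ≈ 21000.

roughly 21000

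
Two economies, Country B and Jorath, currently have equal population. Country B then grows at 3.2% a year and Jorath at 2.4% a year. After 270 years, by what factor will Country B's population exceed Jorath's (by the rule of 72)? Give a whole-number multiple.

8 times

Country B pulls ahead at 0.8 pp per year, so the ratio doubles every 72/0.8 ≈ 90.00 years.
In 270 years that's 3.00 doublings: 2^3.00 ≈ 8.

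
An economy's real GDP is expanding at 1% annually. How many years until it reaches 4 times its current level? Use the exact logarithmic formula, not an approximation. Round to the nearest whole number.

t = ln(4) / ln(1 + 0.01) = 1.3863 / 0.009950 ≈ 139.33.
≈ 139 years.

139 years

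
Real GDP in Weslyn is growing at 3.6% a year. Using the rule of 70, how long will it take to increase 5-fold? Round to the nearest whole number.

about 45 years

At 3.6% it doubles every 70/3.6 ≈ 19.44 years.
Reaching 5× takes log₂(5) ≈ 2.32 doublings.
2.32 × 19.44 ≈ 45 years.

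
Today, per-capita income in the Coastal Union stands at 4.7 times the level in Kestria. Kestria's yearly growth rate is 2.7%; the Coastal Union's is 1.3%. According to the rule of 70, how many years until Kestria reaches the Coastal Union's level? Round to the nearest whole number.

Kestria gains on the Coastal Union at 2.7% − 1.3% = 1.4 points a year.
At that relative rate the gap halves every 70/1.4 ≈ 50.00 years.
A 4.7 times gap takes log₂(4.7) ≈ 2.23 halvings to close: 2.23 × 50.00 ≈ 112 years.

approximately 112 years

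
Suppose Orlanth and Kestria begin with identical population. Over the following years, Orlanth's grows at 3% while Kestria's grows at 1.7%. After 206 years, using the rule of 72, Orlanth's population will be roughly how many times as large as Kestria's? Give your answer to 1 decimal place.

Only the 1.3-point difference matters.
72/1.3 ≈ 55.38 years per doubling of the ratio; 206 years gives 3.72 doublings, so ≈ 13.2×.

roughly 13.2 times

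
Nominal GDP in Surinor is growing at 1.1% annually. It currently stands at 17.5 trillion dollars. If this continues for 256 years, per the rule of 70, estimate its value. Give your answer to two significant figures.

It doubles every 70/1.1 ≈ 63.64 years, so 256 years is 4.02 doublings.
2^4.02 ≈ 16.22; 17.5 × 16.22 ≈ 280 trillion dollars.

approximately 280 trillion dollars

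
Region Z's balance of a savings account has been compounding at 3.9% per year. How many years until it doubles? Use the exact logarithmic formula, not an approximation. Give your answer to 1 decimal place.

t = ln(2) / ln(1 + 0.039) = 0.6931 / 0.038259 ≈ 18.12.

18.1 years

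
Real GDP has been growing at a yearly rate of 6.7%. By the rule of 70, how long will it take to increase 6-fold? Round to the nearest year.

≈ 27 years

Doubling time ≈ 70/6.7 = 10.45 years.
Reaching 6× takes log₂(6) ≈ 2.58 doublings.
2.58 × 10.45 ≈ 27 years.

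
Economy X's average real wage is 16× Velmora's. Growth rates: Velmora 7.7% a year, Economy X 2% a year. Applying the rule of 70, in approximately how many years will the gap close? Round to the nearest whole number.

49 years

What matters is the difference: 5.7 pp.
Rule of 70 on the gap: the ratio halves every 70/5.7 ≈ 12.28 years.
A 16× gap closes after 4 halvings: 4 × 12.28 ≈ 49 years.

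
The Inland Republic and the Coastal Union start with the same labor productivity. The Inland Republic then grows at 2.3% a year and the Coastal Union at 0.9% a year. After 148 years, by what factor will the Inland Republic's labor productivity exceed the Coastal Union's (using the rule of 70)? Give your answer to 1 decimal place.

Only the 1.4-point difference matters.
70/1.4 ≈ 50.00 years per doubling of the ratio; 148 years gives 2.96 doublings, so ≈ 7.8×.

7.8 times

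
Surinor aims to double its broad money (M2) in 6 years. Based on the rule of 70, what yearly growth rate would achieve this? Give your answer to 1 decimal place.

70 / 6 ≈ 11.67, so about 11.7% per year.

about 11.7%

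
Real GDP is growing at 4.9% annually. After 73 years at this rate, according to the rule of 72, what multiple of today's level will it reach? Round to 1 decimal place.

about 31.3 times

Doubling time ≈ 72/4.9 = 14.69 years.
73 years / 14.69 ≈ 4.97 doublings → factor 2^4.97 ≈ 31.3.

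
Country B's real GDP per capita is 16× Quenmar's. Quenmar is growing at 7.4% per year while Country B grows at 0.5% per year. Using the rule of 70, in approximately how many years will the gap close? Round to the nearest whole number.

approximately 41 years

What matters is the difference: 6.9 pp.
Rule of 70 on the gap: the ratio halves every 70/6.9 ≈ 10.14 years.
A 16× gap closes after 4 halvings: 4 × 10.14 ≈ 41 years.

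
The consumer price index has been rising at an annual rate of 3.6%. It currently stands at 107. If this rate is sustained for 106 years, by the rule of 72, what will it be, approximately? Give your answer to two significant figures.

It doubles every 72/3.6 ≈ 20.00 years, so 106 years is 5.30 doublings.
2^5.30 ≈ 39.40; 107 × 39.40 ≈ 4200.

≈ 4200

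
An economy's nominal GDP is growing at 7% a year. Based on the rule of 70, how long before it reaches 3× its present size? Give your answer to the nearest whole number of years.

One doubling takes 70/7 = 10.00 years.
3× is log₂ 3 ≈ 1.58 doublings, so ≈ 1.58 × 10.00 = 16 years.

roughly 16 years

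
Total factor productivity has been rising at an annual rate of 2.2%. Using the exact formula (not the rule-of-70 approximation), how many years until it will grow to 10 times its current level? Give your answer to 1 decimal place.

t = ln(10) / ln(1 + 0.022) = 2.3026 / 0.021761 ≈ 105.81.

105.8 years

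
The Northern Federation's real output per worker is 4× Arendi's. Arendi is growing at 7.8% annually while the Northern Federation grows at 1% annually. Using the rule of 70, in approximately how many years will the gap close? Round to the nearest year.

around 21 years

What matters is the difference: 6.8 pp.
Rule of 70 on the gap: the ratio halves every 70/6.8 ≈ 10.29 years.
A 4× gap closes after 2 halvings: 2 × 10.29 ≈ 21 years.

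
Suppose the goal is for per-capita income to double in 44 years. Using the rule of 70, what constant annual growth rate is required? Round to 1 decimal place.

70 / 44 ≈ 1.59, so about 1.6% annually.

≈ 1.6% annually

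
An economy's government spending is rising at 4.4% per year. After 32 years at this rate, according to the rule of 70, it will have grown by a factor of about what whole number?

70/4.4 ≈ 15.91 years per doubling.
32 years fits 2 doublings: 2^2 = 4.

≈ 4 times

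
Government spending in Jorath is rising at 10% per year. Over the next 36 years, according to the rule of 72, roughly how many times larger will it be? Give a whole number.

72/10 ≈ 7.20 years per doubling.
36 years fits 5 doublings: 2^5 = 32.

around 32 times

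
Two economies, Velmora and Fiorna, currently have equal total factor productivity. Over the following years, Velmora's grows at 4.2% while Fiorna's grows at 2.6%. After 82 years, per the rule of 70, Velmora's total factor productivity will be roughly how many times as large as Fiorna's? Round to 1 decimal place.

3.7 times

Only the 1.6-point difference matters.
70/1.6 ≈ 43.75 years per doubling of the ratio; 82 years gives 1.87 doublings, so ≈ 3.7×.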